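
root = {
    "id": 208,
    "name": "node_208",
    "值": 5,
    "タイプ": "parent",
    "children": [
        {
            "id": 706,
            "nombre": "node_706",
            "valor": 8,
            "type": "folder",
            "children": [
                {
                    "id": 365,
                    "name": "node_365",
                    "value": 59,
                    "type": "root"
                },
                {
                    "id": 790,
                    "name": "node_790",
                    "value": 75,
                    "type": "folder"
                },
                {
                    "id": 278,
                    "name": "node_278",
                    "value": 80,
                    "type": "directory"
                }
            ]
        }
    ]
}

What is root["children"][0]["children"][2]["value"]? 80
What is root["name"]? "node_208"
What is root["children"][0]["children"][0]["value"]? 59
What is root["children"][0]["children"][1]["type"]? "folder"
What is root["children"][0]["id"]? 706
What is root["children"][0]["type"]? "folder"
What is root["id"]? 208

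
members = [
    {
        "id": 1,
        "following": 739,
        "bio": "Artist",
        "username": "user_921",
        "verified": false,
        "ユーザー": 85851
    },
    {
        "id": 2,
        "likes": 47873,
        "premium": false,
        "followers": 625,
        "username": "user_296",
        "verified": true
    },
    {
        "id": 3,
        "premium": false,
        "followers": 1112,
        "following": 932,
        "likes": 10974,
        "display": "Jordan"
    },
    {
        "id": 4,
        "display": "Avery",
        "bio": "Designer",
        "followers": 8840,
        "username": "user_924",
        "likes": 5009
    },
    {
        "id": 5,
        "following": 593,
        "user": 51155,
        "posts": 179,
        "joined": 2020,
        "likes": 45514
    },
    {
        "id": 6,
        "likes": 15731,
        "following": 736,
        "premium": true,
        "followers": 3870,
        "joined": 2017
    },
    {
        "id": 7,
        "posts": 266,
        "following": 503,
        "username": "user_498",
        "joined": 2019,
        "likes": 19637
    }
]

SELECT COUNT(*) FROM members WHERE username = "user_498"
1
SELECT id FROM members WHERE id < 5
[1, 2, 3, 4]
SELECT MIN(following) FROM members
503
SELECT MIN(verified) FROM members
False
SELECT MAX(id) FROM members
7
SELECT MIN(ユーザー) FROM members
85851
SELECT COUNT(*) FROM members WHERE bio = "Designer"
1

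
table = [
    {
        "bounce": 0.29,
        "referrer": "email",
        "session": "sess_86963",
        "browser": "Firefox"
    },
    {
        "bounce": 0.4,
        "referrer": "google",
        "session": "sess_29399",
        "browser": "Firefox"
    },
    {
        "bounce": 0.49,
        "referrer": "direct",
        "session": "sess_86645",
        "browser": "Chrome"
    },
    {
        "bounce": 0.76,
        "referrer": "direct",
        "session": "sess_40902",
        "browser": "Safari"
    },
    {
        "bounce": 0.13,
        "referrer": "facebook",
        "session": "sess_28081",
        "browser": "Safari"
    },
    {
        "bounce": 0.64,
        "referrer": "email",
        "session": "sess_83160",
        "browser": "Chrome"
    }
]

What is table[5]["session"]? "sess_83160"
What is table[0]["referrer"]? "email"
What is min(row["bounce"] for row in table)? 0.13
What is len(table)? 6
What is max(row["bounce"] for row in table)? 0.76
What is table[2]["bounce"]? 0.49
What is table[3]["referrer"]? "direct"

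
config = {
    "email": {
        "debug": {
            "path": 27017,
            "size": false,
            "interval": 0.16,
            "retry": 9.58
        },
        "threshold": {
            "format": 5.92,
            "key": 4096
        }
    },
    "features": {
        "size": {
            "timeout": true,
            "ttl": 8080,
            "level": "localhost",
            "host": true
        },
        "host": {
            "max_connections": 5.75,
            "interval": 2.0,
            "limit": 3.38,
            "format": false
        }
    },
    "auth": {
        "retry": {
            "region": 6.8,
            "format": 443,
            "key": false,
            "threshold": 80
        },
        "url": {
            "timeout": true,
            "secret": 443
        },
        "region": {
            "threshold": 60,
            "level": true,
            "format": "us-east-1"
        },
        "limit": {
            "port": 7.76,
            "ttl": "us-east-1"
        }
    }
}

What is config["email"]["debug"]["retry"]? 9.58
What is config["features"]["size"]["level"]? "localhost"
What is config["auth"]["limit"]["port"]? 7.76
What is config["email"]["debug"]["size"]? False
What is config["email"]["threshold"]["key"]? 4096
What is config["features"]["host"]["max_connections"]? 5.75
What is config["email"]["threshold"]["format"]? 5.92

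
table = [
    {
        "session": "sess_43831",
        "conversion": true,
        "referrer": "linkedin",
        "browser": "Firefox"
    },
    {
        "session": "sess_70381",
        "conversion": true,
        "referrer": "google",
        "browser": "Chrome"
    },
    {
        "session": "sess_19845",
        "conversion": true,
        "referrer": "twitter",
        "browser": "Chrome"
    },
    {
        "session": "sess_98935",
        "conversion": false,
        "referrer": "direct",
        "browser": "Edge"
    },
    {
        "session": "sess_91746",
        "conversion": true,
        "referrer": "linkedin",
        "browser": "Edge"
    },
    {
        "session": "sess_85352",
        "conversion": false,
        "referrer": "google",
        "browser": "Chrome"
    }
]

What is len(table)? 6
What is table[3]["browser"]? "Edge"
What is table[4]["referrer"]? "linkedin"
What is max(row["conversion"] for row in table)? True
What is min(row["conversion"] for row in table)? False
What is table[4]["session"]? "sess_91746"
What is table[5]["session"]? "sess_85352"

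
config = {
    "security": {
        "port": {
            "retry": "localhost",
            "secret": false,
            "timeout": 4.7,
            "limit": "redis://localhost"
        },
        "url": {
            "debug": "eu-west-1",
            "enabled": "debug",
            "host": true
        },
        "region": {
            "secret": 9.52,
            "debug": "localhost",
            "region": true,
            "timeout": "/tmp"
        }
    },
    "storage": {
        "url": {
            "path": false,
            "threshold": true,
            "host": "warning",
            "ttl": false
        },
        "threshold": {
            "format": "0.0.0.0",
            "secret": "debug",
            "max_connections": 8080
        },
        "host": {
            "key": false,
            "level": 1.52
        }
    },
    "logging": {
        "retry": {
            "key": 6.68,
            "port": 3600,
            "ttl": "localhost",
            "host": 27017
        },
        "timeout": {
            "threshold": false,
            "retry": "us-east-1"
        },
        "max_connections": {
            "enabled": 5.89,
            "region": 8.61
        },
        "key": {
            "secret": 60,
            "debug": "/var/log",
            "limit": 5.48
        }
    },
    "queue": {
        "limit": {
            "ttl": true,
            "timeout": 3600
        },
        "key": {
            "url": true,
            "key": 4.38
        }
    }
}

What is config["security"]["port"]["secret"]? False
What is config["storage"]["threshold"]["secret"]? "debug"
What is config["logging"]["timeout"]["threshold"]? False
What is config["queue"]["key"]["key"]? 4.38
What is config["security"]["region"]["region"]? True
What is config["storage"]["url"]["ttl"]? False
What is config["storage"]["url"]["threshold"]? True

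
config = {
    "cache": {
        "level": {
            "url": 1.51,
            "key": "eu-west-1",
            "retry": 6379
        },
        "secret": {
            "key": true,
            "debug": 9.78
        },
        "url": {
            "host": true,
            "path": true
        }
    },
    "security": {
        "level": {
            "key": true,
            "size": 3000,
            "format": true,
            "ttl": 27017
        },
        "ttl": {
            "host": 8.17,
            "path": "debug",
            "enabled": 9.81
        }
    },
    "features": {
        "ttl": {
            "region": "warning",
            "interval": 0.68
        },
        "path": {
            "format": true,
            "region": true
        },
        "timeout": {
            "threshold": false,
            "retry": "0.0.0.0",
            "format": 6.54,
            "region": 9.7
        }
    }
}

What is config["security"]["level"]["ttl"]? 27017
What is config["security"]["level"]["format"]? True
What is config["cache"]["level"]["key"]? "eu-west-1"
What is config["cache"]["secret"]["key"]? True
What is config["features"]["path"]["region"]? True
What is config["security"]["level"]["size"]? 3000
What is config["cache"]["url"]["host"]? True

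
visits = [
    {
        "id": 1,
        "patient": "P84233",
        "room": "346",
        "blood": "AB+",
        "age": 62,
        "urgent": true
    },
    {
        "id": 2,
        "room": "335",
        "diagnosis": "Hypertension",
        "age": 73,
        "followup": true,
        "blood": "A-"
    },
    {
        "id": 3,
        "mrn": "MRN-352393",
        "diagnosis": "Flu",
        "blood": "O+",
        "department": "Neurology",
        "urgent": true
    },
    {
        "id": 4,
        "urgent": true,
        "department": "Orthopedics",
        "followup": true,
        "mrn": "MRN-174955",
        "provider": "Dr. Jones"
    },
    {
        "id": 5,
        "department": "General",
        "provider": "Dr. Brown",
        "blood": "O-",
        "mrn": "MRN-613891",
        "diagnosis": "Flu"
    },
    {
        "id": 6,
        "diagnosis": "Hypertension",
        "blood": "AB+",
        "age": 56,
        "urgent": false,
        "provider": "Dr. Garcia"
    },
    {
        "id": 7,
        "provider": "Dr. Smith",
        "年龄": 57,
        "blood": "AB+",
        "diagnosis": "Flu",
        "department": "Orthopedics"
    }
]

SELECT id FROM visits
[1, 2, 3, 4, 5, 6, 7]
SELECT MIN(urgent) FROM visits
False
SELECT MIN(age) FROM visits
56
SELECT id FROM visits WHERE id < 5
[1, 2, 3, 4]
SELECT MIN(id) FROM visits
1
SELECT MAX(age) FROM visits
73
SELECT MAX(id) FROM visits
7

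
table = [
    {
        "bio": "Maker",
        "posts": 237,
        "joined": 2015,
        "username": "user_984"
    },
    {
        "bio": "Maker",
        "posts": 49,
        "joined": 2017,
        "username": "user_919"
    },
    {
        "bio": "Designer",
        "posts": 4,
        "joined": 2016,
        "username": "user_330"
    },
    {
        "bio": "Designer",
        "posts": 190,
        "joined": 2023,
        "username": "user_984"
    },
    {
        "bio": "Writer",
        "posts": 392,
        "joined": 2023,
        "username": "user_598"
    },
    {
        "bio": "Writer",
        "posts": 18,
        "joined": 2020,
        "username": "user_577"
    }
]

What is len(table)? 6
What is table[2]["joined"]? 2016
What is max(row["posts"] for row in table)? 392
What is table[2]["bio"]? "Designer"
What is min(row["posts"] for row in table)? 4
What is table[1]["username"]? "user_919"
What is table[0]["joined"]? 2015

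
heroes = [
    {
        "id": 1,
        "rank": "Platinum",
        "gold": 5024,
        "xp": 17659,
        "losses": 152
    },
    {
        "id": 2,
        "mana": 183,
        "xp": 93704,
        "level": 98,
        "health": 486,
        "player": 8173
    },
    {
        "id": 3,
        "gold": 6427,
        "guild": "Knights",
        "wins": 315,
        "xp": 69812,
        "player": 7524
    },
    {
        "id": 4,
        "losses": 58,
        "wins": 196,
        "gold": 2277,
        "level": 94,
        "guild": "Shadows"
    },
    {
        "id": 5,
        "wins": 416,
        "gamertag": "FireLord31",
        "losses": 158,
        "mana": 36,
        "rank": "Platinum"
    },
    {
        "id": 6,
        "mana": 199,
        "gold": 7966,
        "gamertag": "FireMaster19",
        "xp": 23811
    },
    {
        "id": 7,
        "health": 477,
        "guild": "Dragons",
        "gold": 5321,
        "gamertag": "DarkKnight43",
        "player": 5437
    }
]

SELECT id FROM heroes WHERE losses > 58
[1, 5]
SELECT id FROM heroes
[1, 2, 3, 4, 5, 6, 7]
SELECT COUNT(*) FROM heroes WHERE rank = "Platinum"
2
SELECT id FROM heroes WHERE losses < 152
[4]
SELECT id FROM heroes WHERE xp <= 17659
[1]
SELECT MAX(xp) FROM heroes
93704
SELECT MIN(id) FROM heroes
1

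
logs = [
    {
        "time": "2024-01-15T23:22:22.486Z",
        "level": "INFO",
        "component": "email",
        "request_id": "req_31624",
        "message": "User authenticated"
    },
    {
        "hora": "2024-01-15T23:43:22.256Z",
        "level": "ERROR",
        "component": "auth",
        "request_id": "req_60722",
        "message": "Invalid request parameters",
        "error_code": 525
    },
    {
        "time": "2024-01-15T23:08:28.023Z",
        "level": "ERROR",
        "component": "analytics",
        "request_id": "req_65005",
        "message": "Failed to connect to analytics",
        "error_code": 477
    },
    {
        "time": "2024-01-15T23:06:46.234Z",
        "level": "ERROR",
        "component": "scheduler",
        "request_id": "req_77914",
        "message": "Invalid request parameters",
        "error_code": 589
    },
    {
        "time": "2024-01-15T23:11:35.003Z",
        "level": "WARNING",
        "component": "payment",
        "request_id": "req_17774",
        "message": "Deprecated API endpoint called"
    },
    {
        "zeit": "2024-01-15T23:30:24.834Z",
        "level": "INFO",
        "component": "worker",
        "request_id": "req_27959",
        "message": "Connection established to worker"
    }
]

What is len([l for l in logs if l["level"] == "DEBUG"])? 0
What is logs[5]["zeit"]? "2024-01-15T23:30:24.834Z"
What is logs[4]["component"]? "payment"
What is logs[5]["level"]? "INFO"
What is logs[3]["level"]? "ERROR"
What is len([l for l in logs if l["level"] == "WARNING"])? 1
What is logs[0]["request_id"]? "req_31624"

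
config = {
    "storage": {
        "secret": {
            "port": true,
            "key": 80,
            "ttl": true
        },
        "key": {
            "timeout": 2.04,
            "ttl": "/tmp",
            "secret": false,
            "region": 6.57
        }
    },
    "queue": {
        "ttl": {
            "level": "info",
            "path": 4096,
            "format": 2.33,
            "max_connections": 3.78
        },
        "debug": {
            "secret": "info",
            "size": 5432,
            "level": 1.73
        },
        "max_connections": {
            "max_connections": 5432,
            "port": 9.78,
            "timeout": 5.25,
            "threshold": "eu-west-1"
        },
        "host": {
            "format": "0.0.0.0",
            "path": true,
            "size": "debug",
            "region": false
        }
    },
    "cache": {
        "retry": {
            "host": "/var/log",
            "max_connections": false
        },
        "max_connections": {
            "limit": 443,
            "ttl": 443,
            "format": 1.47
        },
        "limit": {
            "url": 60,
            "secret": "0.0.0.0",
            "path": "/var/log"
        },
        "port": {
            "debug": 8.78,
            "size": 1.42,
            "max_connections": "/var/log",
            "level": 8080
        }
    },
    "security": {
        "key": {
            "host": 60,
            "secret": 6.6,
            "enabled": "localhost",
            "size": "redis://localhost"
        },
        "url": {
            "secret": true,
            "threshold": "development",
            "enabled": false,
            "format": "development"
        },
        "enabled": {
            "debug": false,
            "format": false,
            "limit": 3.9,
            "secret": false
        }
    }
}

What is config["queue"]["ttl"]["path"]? 4096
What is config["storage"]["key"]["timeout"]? 2.04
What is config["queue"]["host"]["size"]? "debug"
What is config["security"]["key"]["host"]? 60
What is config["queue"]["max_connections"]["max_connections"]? 5432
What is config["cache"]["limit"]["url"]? 60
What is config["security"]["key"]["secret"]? 6.6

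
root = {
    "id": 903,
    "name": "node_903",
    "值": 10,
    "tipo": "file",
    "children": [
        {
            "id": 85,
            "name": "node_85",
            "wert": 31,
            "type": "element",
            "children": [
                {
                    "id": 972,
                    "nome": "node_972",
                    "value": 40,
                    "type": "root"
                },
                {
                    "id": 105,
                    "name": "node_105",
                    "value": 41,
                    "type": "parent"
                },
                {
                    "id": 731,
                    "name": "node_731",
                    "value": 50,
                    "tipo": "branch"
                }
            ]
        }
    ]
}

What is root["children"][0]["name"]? "node_85"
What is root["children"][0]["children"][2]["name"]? "node_731"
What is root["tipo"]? "file"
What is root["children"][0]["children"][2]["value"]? 50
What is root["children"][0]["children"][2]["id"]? 731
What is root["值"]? 10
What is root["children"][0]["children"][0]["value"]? 40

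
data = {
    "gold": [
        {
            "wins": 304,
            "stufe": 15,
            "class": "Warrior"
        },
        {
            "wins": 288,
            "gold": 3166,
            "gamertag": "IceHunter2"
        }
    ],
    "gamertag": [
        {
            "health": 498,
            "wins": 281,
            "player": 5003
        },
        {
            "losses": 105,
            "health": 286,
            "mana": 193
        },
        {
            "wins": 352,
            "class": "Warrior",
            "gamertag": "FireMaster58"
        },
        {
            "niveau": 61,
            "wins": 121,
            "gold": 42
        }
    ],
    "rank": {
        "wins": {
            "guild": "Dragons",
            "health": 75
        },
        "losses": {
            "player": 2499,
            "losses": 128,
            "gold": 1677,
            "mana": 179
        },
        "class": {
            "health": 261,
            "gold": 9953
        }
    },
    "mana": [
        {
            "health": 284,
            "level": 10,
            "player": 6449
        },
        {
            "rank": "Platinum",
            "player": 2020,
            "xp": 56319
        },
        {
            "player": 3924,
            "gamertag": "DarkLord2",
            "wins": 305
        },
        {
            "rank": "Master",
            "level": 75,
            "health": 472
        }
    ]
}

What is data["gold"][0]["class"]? "Warrior"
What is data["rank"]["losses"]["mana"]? 179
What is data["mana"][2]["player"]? 3924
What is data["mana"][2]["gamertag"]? "DarkLord2"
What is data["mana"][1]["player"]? 2020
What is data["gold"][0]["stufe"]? 15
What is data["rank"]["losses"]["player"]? 2499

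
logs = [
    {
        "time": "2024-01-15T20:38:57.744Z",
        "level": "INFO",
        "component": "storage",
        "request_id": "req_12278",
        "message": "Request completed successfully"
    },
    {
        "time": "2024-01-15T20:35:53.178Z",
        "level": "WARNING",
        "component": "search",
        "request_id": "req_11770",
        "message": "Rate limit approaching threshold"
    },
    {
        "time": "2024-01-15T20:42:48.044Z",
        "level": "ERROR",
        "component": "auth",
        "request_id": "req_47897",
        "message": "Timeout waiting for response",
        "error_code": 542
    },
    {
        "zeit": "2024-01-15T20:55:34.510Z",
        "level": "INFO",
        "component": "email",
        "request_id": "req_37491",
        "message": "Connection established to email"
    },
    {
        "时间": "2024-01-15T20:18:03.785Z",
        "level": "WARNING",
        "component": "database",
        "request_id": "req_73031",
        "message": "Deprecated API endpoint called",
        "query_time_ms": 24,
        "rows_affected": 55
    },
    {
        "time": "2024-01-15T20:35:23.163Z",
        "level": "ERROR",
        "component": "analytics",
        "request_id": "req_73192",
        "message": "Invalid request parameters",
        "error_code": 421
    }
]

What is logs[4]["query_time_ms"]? 24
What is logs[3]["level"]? "INFO"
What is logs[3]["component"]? "email"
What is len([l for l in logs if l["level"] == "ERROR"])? 2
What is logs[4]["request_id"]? "req_73031"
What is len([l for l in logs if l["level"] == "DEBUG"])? 0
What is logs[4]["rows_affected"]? 55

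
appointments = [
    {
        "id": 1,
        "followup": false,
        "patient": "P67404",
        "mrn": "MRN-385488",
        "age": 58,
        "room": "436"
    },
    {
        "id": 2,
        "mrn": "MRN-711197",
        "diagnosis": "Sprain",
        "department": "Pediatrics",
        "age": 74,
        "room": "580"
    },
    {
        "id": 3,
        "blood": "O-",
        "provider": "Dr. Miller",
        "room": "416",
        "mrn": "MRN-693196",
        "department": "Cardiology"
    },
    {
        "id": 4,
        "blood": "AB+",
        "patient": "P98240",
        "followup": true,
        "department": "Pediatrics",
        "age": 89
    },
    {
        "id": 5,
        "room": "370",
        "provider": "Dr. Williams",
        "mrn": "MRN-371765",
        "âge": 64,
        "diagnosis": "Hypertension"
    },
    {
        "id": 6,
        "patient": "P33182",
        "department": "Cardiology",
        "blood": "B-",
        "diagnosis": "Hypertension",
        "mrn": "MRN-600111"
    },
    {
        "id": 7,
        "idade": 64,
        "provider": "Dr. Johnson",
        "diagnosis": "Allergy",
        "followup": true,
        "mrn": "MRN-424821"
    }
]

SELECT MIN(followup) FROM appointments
False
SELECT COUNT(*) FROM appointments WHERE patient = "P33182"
1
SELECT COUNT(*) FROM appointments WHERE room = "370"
1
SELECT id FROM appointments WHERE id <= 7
[1, 2, 3, 4, 5, 6, 7]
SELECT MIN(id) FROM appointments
1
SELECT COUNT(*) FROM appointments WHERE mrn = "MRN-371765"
1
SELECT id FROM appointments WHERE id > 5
[6, 7]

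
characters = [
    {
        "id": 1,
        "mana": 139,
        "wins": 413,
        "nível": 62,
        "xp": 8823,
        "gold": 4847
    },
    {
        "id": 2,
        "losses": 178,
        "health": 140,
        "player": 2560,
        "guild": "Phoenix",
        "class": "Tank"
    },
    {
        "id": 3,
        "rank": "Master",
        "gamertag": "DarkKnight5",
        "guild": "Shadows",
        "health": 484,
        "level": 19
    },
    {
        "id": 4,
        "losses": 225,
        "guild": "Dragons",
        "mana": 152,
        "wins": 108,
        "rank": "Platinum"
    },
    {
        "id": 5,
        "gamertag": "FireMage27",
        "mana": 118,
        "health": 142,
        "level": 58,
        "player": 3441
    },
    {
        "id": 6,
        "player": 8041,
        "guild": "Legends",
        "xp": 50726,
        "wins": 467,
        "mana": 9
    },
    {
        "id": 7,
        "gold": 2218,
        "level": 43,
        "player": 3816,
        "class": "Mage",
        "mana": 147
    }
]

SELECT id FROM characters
[1, 2, 3, 4, 5, 6, 7]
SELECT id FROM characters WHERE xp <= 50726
[1, 6]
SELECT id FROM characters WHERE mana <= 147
[1, 5, 6, 7]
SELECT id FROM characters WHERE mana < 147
[1, 5, 6]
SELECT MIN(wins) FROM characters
108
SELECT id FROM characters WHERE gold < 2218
[]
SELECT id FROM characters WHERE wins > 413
[6]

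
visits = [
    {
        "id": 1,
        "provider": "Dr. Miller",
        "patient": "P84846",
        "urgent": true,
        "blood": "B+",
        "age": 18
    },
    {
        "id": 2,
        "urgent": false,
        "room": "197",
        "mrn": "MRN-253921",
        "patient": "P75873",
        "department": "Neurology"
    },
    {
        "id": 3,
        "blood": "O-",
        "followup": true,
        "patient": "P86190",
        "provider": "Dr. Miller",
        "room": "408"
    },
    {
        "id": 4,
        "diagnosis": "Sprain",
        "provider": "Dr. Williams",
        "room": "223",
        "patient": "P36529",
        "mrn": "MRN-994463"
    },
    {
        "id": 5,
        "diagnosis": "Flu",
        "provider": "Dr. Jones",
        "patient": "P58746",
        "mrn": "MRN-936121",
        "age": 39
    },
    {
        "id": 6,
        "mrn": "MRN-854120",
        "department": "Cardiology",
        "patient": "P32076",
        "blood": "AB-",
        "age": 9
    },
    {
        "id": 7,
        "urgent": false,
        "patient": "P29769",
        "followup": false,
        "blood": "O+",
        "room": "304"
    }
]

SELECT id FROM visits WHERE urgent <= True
[1, 2, 7]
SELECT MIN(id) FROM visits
1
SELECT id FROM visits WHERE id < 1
[]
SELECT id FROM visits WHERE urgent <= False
[2, 7]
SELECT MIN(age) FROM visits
9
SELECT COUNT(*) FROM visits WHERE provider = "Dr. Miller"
2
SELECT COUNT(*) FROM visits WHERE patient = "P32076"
1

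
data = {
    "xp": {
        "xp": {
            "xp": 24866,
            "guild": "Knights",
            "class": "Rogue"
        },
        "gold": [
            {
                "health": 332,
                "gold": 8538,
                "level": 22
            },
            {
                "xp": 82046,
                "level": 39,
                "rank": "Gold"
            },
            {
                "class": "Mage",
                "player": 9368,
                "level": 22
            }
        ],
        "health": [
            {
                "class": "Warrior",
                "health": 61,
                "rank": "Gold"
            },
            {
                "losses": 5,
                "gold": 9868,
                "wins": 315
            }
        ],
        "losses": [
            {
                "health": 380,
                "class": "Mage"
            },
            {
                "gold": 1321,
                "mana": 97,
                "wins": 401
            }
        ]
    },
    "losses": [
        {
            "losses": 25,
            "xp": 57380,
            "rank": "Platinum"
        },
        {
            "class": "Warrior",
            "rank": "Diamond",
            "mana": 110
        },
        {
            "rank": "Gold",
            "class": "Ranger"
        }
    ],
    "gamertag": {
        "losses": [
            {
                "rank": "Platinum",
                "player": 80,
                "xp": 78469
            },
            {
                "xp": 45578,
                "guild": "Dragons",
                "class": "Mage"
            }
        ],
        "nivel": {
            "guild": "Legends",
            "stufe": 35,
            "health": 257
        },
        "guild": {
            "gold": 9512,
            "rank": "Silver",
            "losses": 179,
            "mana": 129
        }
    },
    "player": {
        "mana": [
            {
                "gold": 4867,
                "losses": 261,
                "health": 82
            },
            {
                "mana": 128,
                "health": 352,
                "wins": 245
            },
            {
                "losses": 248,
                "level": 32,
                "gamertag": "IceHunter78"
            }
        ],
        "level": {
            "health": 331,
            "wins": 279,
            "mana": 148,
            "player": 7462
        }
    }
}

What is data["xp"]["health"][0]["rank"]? "Gold"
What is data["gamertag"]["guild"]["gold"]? 9512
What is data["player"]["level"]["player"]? 7462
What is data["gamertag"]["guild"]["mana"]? 129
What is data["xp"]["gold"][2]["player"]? 9368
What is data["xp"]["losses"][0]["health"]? 380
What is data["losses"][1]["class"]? "Warrior"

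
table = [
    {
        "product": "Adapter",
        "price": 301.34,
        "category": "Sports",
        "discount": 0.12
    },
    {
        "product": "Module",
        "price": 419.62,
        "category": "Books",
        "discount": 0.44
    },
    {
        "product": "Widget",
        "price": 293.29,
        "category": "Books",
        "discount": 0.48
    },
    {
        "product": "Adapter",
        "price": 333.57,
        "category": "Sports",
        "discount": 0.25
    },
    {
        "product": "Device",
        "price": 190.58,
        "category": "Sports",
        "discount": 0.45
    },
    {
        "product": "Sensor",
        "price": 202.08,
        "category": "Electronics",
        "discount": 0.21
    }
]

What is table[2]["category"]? "Books"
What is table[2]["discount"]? 0.48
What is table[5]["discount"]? 0.21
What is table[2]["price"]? 293.29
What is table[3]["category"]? "Sports"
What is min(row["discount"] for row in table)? 0.12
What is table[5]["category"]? "Electronics"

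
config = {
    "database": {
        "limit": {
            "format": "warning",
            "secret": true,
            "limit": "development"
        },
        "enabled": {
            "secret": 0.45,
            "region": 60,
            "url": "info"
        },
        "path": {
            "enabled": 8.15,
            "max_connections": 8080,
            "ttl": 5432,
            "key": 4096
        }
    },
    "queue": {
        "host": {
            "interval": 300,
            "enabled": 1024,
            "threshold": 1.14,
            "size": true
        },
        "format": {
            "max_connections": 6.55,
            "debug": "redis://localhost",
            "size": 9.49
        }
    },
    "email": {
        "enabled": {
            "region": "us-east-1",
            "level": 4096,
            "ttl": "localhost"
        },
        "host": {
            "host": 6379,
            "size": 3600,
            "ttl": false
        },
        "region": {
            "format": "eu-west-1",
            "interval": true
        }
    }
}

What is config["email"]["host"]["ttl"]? False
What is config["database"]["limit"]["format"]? "warning"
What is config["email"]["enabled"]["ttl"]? "localhost"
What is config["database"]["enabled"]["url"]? "info"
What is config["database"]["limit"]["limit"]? "development"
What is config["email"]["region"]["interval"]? True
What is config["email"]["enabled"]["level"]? 4096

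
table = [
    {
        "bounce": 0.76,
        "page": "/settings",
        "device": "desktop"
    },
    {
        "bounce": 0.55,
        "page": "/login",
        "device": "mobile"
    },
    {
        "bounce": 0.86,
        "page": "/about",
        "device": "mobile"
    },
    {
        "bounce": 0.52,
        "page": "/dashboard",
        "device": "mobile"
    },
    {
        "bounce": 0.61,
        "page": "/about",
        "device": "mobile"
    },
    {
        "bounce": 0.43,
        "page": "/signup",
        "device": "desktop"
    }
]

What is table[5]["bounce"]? 0.43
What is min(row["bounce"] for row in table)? 0.43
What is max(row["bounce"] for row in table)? 0.86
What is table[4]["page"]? "/about"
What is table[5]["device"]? "desktop"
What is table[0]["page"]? "/settings"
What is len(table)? 6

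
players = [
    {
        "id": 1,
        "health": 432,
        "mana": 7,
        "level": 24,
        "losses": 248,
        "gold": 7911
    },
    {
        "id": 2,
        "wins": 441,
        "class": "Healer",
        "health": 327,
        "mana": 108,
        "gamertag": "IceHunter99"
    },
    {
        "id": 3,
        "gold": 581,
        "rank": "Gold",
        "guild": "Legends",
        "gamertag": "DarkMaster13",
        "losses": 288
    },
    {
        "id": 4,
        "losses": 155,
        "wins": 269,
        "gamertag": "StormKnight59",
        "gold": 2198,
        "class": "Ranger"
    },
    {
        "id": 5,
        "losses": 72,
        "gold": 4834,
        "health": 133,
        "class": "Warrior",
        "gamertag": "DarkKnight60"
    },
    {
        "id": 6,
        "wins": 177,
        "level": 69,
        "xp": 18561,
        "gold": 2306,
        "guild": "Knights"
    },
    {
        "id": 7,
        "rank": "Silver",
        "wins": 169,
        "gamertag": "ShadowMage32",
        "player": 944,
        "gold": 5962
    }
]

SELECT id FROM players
[1, 2, 3, 4, 5, 6, 7]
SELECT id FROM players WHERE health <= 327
[2, 5]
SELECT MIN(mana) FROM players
7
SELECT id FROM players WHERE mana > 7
[2]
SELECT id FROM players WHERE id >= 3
[3, 4, 5, 6, 7]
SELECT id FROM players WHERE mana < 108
[1]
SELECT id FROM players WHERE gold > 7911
[]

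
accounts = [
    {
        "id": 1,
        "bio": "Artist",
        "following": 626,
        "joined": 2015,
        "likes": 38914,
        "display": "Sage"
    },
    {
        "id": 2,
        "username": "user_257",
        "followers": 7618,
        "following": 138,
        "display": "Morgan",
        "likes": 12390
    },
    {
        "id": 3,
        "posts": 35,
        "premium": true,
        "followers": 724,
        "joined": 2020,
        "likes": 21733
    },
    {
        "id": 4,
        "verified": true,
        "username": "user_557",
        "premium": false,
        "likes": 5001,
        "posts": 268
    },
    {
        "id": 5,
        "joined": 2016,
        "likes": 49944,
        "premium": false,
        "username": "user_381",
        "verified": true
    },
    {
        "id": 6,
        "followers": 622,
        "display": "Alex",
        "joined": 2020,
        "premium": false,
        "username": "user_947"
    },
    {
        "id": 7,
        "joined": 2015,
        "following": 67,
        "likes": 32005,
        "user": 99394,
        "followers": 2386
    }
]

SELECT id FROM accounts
[1, 2, 3, 4, 5, 6, 7]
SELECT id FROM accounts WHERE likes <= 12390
[2, 4]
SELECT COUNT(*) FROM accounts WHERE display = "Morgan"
1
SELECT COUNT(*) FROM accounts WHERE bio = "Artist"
1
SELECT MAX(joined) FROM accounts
2020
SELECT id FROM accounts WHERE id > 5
[6, 7]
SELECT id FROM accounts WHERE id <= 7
[1, 2, 3, 4, 5, 6, 7]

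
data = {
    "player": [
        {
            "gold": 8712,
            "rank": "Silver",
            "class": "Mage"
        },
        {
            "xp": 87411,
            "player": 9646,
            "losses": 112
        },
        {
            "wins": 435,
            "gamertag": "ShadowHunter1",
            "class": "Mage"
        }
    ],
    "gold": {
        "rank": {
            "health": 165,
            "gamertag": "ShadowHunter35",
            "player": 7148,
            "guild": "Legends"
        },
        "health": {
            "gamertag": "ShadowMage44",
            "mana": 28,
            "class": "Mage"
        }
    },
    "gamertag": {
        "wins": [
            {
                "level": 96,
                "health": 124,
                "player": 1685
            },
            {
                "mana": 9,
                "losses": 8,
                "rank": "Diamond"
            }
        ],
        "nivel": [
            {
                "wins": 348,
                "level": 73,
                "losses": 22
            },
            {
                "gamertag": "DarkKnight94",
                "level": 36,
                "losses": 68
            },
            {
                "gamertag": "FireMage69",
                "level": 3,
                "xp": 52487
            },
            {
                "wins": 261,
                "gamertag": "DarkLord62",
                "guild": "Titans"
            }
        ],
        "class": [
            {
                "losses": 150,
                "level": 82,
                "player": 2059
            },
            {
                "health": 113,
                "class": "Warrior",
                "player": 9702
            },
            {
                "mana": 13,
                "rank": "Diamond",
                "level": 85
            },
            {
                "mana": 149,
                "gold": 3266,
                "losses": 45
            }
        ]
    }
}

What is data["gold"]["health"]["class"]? "Mage"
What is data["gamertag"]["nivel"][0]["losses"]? 22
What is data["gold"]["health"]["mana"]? 28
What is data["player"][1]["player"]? 9646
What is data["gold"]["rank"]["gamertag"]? "ShadowHunter35"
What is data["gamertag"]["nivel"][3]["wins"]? 261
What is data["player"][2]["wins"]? 435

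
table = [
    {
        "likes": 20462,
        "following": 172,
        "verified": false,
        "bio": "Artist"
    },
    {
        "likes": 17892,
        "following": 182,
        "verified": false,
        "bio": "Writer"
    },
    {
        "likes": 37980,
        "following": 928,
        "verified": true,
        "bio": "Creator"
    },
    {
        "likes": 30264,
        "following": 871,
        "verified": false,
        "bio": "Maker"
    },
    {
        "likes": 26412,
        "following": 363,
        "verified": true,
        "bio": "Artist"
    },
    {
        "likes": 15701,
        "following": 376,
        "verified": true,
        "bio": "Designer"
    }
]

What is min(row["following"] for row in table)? 172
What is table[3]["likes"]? 30264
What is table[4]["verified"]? True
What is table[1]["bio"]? "Writer"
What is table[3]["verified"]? False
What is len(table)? 6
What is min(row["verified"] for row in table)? False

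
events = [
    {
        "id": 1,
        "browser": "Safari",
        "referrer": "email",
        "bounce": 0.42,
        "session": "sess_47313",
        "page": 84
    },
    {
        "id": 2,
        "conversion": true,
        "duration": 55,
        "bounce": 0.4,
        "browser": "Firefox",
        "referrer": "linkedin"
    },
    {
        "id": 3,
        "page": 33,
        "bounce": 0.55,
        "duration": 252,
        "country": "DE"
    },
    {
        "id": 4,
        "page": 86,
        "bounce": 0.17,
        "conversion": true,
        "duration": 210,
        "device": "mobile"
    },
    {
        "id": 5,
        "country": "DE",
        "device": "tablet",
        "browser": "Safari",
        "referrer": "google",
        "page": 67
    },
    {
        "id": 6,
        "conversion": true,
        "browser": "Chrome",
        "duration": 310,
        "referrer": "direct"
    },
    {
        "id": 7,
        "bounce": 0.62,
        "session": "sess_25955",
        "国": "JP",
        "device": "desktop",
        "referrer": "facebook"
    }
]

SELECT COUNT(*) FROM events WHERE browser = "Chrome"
1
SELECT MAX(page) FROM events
86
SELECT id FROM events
[1, 2, 3, 4, 5, 6, 7]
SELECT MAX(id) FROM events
7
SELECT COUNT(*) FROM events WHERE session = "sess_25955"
1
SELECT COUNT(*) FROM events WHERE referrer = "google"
1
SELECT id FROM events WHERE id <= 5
[1, 2, 3, 4, 5]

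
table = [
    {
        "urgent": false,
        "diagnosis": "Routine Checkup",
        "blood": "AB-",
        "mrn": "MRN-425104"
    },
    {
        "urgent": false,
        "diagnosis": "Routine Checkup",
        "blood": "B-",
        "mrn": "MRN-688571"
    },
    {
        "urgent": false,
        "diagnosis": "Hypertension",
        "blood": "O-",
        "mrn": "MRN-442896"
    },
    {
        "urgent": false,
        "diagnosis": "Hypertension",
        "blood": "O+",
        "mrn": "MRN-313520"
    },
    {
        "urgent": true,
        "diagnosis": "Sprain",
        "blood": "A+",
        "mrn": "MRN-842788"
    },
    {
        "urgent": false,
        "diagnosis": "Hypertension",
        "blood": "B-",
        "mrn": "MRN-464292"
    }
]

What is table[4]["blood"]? "A+"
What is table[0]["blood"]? "AB-"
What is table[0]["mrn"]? "MRN-425104"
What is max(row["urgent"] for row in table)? True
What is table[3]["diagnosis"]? "Hypertension"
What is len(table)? 6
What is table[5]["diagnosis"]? "Hypertension"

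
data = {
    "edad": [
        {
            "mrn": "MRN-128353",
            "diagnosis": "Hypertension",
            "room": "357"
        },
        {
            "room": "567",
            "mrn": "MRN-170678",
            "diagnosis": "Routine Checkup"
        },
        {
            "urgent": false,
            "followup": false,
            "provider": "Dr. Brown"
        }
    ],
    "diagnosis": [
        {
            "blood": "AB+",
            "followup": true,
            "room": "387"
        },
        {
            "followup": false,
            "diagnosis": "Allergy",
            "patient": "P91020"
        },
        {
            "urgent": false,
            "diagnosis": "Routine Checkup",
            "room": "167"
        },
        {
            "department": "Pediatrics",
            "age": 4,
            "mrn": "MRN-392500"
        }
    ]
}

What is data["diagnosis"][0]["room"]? "387"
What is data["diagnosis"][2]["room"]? "167"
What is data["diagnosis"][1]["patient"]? "P91020"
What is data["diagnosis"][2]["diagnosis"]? "Routine Checkup"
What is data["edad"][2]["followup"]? False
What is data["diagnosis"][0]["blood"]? "AB+"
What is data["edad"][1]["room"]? "567"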